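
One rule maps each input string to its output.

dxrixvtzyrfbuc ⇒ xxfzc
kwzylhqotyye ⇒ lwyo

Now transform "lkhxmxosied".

mkds

The rule is to keep one character in every 3, starting at position 2 (positions 2nd, 5th, 8th, ...), then swap each adjacent pair of characters (1↔2, 3↔4, ...).
"lkhxmxosied" → "kmsd" → "mkds".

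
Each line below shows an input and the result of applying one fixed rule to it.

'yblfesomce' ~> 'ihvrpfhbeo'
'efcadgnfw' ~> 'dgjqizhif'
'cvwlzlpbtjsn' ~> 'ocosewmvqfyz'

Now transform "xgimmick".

pplfnajl

The transformation: shift every letter 3 places forward in the alphabet (wrapping around), then move the first 3 characters to the end (rotate left by 3).
Starting from "xgimmick": after the first operation, "ajlpplfn"; after the second, "pplfnajl".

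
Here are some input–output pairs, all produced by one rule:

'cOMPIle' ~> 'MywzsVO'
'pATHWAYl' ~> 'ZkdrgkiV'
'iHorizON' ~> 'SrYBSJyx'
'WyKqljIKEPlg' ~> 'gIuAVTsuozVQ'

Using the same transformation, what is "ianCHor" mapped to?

SKXmrYB

What's happening: shift every letter 10 places forward in the alphabet (wrapping around), then flip the case of every letter.
On "ianCHor": the first step gives "skxMRyb", and the second then gives "SKXmrYB".
(Check on "WyKqljIKEPlg": → "GiUavtSUOZvq" → "gIuAVTsuozVQ" ✓)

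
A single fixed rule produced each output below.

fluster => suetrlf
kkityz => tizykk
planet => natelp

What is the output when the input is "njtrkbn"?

Each output is the input with this applied: swap each adjacent pair of characters (1↔2, 3↔4, ...), then move the first 2 characters to the end (rotate left by 2).
"njtrkbn" → "jnrtbkn" → "rtbknjn".
(Check on "kkityz": → "kktizy" → "tizykk" ✓)

rtbknjn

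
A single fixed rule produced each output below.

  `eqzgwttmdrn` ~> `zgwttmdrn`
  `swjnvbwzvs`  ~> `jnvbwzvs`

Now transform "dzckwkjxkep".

Looking at the pairs, the operation is to delete the first 2 characters.
On "dzckwkjxkep" that produces "ckwkjxkep".

ckwkjxkep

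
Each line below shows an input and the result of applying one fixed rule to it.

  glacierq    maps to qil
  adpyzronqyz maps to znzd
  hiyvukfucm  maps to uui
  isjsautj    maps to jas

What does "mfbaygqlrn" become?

In each case the input is transformed by: keep one character in every 3, starting at position 2 (positions 2nd, 5th, 8th, ...), then reverse the string.
Starting from "mfbaygqlrn": after the first operation, "fyl"; after the second, "lyf".
(Check on "isjsautj": → "saj" → "jas" ✓)

lyf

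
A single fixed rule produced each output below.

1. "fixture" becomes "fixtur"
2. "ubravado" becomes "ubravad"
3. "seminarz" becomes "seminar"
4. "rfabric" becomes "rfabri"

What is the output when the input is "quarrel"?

Looking at the pairs, the operation is to delete the last character.
So "quarrel" becomes "quarre".

quarre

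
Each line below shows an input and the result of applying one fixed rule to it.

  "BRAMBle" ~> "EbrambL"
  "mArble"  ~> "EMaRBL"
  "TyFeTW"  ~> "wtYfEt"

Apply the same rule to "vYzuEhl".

The pattern: move the last character to the front, then flip the case of every letter.
Working it through for "vYzuEhl": intermediate "lvYzuEh", final "LVyZUeH".

LVyZUeH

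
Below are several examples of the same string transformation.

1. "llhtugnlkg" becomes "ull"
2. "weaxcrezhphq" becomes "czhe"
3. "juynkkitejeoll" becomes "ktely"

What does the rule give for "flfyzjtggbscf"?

The transformation: move the first 3 characters to the end (rotate left by 3), then keep one character in every 3, starting at position 2 (positions 2nd, 5th, 8th, ...).
Starting from "flfyzjtggbscf": after the first operation, "yzjtggbscfflf"; after the second, "zgsf".

zgsf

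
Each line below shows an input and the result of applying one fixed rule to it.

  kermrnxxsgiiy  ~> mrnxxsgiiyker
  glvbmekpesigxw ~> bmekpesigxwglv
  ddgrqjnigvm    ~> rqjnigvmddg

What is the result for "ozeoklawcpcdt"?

oklawcpcdtoze

Looking at the pairs, the operation is to move the first 3 characters to the end (rotate left by 3).
Doing the same to "ozeoklawcpcdt": "oklawcpcdtoze".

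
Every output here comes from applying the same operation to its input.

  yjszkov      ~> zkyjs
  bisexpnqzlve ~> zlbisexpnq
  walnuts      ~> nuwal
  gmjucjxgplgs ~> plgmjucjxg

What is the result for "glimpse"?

The pattern: delete the last 2 characters, then move the last 2 characters to the front (rotate right by 2).
On "glimpse" that produces "mpgli".

mpgli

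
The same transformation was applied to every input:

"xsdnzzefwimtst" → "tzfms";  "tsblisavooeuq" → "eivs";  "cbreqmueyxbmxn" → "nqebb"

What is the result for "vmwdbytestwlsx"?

xbewm

The rule is to keep one character in every 3, starting at position 2 (positions 2nd, 5th, 8th, ...), then swap the first and last characters.
Applying that to "vmwdbytestwlsx" gives "xbewm".
(Check on "tsblisavooeuq": → "sive" → "eivs" ✓)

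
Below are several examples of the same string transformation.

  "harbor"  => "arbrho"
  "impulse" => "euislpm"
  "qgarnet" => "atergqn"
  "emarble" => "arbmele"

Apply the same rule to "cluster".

Looking at the pairs, the operation is to sort the characters into alphabetical order, then take characters alternately from the front and the back (1st, last, 2nd, 2nd-last, ...).
Starting from "cluster": after the first operation, "celrstu"; after the second, "cuetlsr".

cuetlsr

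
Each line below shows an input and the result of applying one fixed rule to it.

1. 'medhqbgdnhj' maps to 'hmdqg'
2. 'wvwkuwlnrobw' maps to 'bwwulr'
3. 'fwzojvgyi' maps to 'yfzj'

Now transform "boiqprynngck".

Looking at the pairs, the operation is to move the last 3 characters to the front (rotate right by 3), then keep every other character starting from the second (positions 2nd, 4th, 6th, ...).
Starting from "boiqprynngck": after the first operation, "gckboiqprynn"; after the second, "cbipyn".
(Check on "wvwkuwlnrobw": → "obwwvwkuwlnr" → "bwwulr" ✓)

cbipyn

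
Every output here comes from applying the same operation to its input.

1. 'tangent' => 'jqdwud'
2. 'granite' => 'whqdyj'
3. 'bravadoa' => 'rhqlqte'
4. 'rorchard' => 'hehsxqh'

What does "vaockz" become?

lqesa

Looking at the pairs, the operation is to delete the last character, then shift every letter 10 places backward in the alphabet (wrapping around).
For "vaockz" the result is "lqesa".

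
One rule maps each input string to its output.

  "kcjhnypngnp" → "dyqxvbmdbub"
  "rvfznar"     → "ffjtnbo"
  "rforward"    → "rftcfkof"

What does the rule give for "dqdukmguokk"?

Looking at the pairs, the operation is to move the last character to the front, then shift every letter 12 places backward in the alphabet (wrapping around).
Working it through for "dqdukmguokk": intermediate "kdqdukmguok", final "yreriyauicy".
(Check on "rvfznar": → "rrvfzna" → "ffjtnbo" ✓)

yreriyauicy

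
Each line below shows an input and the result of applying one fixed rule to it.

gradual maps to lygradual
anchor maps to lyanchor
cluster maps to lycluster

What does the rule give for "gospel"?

In each case the input is transformed by: prepend "ly".
Applying that to "gospel" gives "lygospel".

lygospel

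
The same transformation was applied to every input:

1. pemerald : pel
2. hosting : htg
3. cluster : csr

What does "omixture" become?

oxr

What's happening: keep one character in every 3, starting at position 1 (positions 1st, 4th, 7th, ...).
On "omixture" that produces "oxr".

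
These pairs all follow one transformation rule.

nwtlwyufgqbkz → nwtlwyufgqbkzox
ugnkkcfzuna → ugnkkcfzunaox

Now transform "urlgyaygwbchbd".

Rule — append "ox".
So "urlgyaygwbchbd" becomes "urlgyaygwbchbdox".

urlgyaygwbchbdox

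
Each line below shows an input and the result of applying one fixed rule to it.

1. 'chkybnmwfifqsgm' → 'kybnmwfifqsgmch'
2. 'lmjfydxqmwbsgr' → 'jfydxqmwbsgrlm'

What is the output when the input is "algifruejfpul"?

gifruejfpulal

In each case the input is transformed by: move the first 2 characters to the end (rotate left by 2).
Applying that to "algifruejfpul" gives "gifruejfpulal".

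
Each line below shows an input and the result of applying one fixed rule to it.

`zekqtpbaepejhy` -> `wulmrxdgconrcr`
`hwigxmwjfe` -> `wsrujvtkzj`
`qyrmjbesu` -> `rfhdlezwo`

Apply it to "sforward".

What's happening: shift every letter 13 places forward in the alphabet (wrapping around) — i.e. ROT13, then move the last 3 characters to the front (rotate right by 3).
Working it through for "sforward": intermediate "fsbejneq", final "neqfsbej".

neqfsbej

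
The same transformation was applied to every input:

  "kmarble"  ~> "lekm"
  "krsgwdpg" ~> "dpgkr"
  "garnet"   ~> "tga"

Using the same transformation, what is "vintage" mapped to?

The pattern: move the first 2 characters to the end (rotate left by 2), then delete the first 3 characters.
"vintage" → "gevi".

gevi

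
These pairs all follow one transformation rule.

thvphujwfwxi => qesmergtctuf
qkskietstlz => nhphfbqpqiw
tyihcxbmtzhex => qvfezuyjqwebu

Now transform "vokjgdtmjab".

The transformation: shift every letter 3 places backward in the alphabet (wrapping around).
So "vokjgdtmjab" becomes "slhgdaqjgxy".

slhgdaqjgxy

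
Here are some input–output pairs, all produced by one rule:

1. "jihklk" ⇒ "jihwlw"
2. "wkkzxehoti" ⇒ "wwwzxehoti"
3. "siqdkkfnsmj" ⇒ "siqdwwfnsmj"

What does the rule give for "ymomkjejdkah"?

The pattern: replace every "k" with "w".
On "ymomkjejdkah" that produces "ymomwjejdwah".

ymomwjejdwah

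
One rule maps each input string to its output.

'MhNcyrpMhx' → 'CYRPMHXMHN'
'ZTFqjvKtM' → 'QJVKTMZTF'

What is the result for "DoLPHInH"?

In each case the input is transformed by: move the first 3 characters to the end (rotate left by 3), then convert every letter to uppercase.
For "DoLPHInH", step one produces "PHInHDoL"; step two turns that into "PHINHDOL".

PHINHDOL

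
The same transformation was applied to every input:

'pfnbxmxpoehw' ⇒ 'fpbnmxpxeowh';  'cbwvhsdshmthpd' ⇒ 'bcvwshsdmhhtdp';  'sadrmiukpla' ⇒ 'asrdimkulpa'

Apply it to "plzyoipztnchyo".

In each case the input is transformed by: swap each adjacent pair of characters (1↔2, 3↔4, ...).
Applying that to "plzyoipztnchyo" gives "lpyziozpnthcoy".

lpyziozpnthcoy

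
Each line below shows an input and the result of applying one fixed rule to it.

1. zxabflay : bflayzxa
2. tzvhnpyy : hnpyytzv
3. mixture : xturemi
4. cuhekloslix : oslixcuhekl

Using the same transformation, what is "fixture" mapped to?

xturefi

The transformation: move the last 2 characters to the front (rotate right by 2), then move the last 3 characters to the front (rotate right by 3).
"fixture" → "refixtu" → "xturefi".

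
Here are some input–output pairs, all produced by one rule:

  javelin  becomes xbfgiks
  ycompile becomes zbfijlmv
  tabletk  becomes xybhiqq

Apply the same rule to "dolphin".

aefiklm

The pattern: sort the characters into alphabetical order, then shift every letter 3 places backward in the alphabet (wrapping around).
Applying both steps to "dolphin": "dhilnop", then "aefiklm".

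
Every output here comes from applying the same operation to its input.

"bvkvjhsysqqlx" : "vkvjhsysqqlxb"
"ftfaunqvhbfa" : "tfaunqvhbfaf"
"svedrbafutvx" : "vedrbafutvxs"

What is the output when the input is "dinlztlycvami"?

inlztlycvamid

Looking at the pairs, the operation is to move the first character to the end.
For "dinlztlycvami" the result is "inlztlycvamid".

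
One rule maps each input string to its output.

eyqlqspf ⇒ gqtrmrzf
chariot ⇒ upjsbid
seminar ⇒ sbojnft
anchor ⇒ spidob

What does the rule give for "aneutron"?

opsuvfob

The transformation: reverse the string, then shift every letter 1 place forward in the alphabet (wrapping around).
Working it through for "aneutron": intermediate "nortuena", final "opsuvfob".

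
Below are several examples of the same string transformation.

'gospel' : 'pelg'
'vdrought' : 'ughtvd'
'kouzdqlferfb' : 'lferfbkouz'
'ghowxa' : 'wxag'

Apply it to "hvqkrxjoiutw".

Looking at the pairs, the operation is to swap the front and back halves of the string, then delete the last 2 characters.
For "hvqkrxjoiutw", step one produces "joiutwhvqkrx"; step two turns that into "joiutwhvqk".

joiutwhvqk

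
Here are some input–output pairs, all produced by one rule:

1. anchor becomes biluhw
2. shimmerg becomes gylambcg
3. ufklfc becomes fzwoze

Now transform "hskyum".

In each case the input is transformed by: swap the front and back halves of the string, then shift every letter 6 places backward in the alphabet (wrapping around).
"hskyum" → "yumhsk" → "sogbme".

sogbme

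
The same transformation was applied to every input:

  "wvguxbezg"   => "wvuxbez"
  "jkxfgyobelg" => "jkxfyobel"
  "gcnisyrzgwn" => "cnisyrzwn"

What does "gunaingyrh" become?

unainyrh

Each output is the input with this applied: remove every "g".
"gunaingyrh" → "unainyrh".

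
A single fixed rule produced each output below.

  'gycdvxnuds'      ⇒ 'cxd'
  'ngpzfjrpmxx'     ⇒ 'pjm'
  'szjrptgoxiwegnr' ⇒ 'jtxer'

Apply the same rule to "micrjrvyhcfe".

crhe

Looking at the pairs, the operation is to keep one character in every 3, starting at position 3 (positions 3rd, 6th, 9th, ...).
Applying that to "micrjrvyhcfe" gives "crhe".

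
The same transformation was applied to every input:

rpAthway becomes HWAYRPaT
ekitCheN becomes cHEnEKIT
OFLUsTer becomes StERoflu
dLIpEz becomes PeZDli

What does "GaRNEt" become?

The transformation: flip the case of every letter, then swap the front and back halves of the string.
"GaRNEt" → "neTgAr".

neTgAr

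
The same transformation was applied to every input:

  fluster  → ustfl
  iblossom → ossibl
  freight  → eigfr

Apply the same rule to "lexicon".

Rule — delete the last 2 characters, then move the last 3 characters to the front (rotate right by 3).
For "lexicon", step one produces "lexic"; step two turns that into "xicle".

xicle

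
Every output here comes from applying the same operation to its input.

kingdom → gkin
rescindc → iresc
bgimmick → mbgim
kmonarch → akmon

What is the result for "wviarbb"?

The transformation: delete the last 3 characters, then move the last character to the front.
Applying both steps to "wviarbb": "wvia", then "awvi".
(Check on "rescindc": → "resci" → "iresc" ✓)

awvi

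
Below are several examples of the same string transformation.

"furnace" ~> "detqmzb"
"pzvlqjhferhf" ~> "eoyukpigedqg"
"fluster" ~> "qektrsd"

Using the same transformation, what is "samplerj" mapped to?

The transformation: shift every letter 1 place backward in the alphabet (wrapping around), then move the last character to the front.
Applying that to "samplerj" gives "irzlokdq".

irzlokdq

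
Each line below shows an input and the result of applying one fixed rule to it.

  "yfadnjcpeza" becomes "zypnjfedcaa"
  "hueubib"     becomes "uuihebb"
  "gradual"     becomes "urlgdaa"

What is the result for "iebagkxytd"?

Looking at the pairs, the operation is to sort the characters into reverse alphabetical order.
Applying that to "iebagkxytd" gives "yxtkigedba".

yxtkigedba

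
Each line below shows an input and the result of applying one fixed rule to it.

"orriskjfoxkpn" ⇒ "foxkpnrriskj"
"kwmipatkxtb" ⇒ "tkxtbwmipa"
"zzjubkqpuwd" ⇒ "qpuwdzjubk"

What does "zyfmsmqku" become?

mqkuyfms

Each output is the input with this applied: delete the first character, then swap the front and back halves of the string.
"zyfmsmqku" → "yfmsmqku" → "mqkuyfms".
(Check on "orriskjfoxkpn": → "rriskjfoxkpn" → "foxkpnrriskj" ✓)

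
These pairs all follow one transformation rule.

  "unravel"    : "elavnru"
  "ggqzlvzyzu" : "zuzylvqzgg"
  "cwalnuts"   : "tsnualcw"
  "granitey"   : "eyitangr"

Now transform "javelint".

Rule — reverse the string, then swap each adjacent pair of characters (1↔2, 3↔4, ...).
On "javelint": the first step gives "tnilevaj", and the second then gives "ntliveja".

ntliveja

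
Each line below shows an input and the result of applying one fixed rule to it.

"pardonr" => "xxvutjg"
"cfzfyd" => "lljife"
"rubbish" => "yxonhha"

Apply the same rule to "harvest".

What's happening: shift every letter 6 places forward in the alphabet (wrapping around), then sort the characters into reverse alphabetical order.
Doing the same to "harvest": "zyxnkgb".

zyxnkgb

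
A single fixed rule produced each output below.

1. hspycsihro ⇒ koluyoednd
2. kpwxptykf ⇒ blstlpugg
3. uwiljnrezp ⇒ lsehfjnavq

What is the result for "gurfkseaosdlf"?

bqnbgoawkozhc

What's happening: shift every letter 4 places backward in the alphabet (wrapping around), then swap the first and last characters.
Applying both steps to "gurfkseaosdlf": "cqnbgoawkozhb", then "bqnbgoawkozhc".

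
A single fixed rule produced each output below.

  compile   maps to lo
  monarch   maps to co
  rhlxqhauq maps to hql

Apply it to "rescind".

ne

What's happening: move the first 3 characters to the end (rotate left by 3), then keep one character in every 3, starting at position 3 (positions 3rd, 6th, 9th, ...).
Starting from "rescind": after the first operation, "cindres"; after the second, "ne".
(Check on "monarch": → "archmon" → "co" ✓)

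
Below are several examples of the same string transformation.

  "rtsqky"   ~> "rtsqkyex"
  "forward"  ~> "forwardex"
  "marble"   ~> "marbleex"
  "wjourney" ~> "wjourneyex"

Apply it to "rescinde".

The pattern: append "ex".
So "rescinde" becomes "rescindeex".

rescindeex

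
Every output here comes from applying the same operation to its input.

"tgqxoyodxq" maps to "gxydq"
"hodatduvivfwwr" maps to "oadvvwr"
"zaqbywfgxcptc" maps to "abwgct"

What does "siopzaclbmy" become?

ipalm

The transformation: keep every other character starting from the second (positions 2nd, 4th, 6th, ...).
"siopzaclbmy" → "ipalm".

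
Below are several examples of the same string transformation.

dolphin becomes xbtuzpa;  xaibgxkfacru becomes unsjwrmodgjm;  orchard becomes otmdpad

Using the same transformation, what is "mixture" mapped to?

Each output is the input with this applied: shift every letter 12 places forward in the alphabet (wrapping around), then move the first 2 characters to the end (rotate left by 2).
Starting from "mixture": after the first operation, "yujfgdq"; after the second, "jfgdqyu".

jfgdqyu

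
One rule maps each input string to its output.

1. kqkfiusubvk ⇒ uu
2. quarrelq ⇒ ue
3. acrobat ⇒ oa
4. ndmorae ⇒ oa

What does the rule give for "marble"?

The pattern: keep every other character starting from the second (positions 2nd, 4th, 6th, ...), then keep only the vowels.
So "marble" becomes "ae".
(Check on "ndmorae": → "doa" → "oa" ✓)

ae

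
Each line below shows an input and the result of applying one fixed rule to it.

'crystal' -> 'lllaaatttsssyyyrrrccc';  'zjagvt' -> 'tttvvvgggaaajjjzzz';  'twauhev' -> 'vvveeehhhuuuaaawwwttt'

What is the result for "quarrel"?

llleeerrrrrraaauuuqqq

In each case the input is transformed by: reverse the string, then repeat every character 3 times.
On "quarrel": the first step gives "lerrauq", and the second then gives "llleeerrrrrraaauuuqqq".
(Check on "zjagvt": → "tvgajz" → "tttvvvgggaaajjjzzz" ✓)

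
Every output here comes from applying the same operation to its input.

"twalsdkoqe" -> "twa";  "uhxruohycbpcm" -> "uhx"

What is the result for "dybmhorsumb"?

The pattern: keep only the first 3 characters.
On "dybmhorsumb" that produces "dyb".

dyb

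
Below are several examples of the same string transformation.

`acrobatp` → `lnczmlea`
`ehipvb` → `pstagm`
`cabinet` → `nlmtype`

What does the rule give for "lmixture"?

Looking at the pairs, the operation is to shift every letter 11 places forward in the alphabet (wrapping around).
On "lmixture" that produces "wxtiefcp".

wxtiefcp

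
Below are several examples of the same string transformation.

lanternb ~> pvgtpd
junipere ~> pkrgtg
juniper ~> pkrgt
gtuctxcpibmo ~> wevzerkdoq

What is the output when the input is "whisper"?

Each output is the input with this applied: shift every letter 2 places forward in the alphabet (wrapping around), then delete the first 2 characters.
So "whisper" becomes "kurgt".

kurgt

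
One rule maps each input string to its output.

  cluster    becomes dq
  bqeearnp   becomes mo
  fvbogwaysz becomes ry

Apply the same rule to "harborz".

qy

Each output is the input with this applied: shift every letter 1 place backward in the alphabet (wrapping around), then keep only the last 2 characters.
Working it through for "harborz": intermediate "gzqanqy", final "qy".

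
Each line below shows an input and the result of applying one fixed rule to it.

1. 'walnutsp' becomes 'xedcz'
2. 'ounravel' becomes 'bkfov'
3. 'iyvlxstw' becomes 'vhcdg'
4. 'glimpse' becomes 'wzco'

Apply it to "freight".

sqrd

Rule — shift every letter 10 places forward in the alphabet (wrapping around), then delete the first 3 characters.
So "freight" becomes "sqrd".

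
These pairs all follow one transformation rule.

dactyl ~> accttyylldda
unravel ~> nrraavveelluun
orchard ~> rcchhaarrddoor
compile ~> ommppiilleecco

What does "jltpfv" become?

Rule — double every character, then move the first 3 characters to the end (rotate left by 3).
"jltpfv" → "jjllttppffvv" → "lttppffvvjjl".

lttppffvvjjl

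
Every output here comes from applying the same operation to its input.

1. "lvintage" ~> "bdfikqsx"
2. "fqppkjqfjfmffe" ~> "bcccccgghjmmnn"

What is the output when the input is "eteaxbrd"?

The rule is to shift every letter 3 places backward in the alphabet (wrapping around), then sort the characters into alphabetical order.
On "eteaxbrd": the first step gives "bqbxuyoa", and the second then gives "abboquxy".
(Check on "lvintage": → "isfkqxdb" → "bdfikqsx" ✓)

abboquxy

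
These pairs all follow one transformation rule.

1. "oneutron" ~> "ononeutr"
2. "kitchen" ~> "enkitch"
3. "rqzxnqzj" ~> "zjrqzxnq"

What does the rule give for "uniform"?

In each case the input is transformed by: move the last 2 characters to the front (rotate right by 2).
So "uniform" becomes "rmunifo".

rmunifo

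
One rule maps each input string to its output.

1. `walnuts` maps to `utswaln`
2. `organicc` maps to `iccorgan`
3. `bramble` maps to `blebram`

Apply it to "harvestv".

Rule — move the last 3 characters to the front (rotate right by 3).
For "harvestv" the result is "stvharve".

stvharve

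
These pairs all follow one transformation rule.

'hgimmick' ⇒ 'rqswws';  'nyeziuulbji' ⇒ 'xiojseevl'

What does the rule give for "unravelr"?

Looking at the pairs, the operation is to delete the last 2 characters, then shift every letter 10 places forward in the alphabet (wrapping around).
"unravelr" → "unrave" → "exbkfo".

exbkfo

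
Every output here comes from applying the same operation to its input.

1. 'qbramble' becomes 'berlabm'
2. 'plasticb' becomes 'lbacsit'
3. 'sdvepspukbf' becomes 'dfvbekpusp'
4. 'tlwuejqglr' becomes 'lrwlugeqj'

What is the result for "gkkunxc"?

What's happening: delete the first character, then take characters alternately from the front and the back (1st, last, 2nd, 2nd-last, ...).
So "gkkunxc" becomes "kckxun".

kckxun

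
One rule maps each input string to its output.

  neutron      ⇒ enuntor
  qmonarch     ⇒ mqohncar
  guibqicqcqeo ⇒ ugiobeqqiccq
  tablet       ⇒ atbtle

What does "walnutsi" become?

The rule is to move the first character to the end, then take characters alternately from the front and the back (1st, last, 2nd, 2nd-last, ...).
For "walnutsi", step one produces "alnutsiw"; step two turns that into "awlinsut".

awlinsut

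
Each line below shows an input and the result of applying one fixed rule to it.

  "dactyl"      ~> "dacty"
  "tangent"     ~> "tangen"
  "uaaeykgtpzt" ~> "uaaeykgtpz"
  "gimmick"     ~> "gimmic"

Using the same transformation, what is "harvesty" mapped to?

The pattern: delete the last character.
So "harvesty" becomes "harvest".

harvest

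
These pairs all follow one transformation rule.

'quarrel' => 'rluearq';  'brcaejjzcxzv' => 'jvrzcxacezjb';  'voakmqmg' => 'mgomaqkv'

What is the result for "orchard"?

Each output is the input with this applied: take characters alternately from the front and the back (1st, last, 2nd, 2nd-last, ...), then swap the first and last characters.
Applying that to "orchard" gives "hdrrcao".

hdrrcao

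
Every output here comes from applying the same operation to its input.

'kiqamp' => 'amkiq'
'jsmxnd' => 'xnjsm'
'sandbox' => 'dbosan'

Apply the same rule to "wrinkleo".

nklewri

Looking at the pairs, the operation is to delete the last character, then move the first 3 characters to the end (rotate left by 3).
On "wrinkleo" that produces "nklewri".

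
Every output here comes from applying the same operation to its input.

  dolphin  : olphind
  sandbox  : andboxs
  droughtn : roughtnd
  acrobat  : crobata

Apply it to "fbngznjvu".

bngznjvuf

Rule — move the first character to the end.
Applying that to "fbngznjvu" gives "bngznjvuf".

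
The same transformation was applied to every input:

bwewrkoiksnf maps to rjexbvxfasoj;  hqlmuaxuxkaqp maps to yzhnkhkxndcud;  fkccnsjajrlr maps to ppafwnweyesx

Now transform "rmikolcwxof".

vxbypjkbsez

Each output is the input with this applied: shift every letter 13 places forward in the alphabet (wrapping around) — i.e. ROT13, then move the first 2 characters to the end (rotate left by 2).
Starting from "rmikolcwxof": after the first operation, "ezvxbypjkbs"; after the second, "vxbypjkbsez".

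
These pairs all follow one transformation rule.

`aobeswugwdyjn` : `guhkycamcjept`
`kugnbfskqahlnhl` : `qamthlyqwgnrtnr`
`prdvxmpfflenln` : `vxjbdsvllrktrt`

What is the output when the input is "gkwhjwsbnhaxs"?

Rule — shift every letter 6 places forward in the alphabet (wrapping around).
On "gkwhjwsbnhaxs" that produces "mqcnpcyhtngdy".

mqcnpcyhtngdy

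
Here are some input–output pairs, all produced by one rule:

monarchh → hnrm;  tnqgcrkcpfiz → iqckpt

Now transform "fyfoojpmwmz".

The pattern: keep every other character starting from the first (positions 1st, 3rd, 5th, ...), then swap the first and last characters.
Working it through for "fyfoojpmwmz": intermediate "ffopwz", final "zfopwf".

zfopwf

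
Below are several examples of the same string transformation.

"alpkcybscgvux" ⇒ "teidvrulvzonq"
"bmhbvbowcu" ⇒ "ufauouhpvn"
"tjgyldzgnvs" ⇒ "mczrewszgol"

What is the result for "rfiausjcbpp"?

What's happening: shift every letter 7 places backward in the alphabet (wrapping around).
So "rfiausjcbpp" becomes "kybtnlcvuii".

kybtnlcvuii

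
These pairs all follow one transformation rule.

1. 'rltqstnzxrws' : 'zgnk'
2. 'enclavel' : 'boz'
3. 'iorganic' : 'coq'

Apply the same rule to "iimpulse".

What's happening: keep one character in every 3, starting at position 2 (positions 2nd, 5th, 8th, ...), then shift every letter 12 places backward in the alphabet (wrapping around).
Applying both steps to "iimpulse": "iue", then "wis".
(Check on "enclavel": → "nal" → "boz" ✓)

wis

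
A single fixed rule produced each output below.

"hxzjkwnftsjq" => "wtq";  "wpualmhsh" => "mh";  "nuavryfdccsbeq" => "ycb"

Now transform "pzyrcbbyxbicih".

bxc

The transformation: keep one character in every 3, starting at position 3 (positions 3rd, 6th, 9th, ...), then delete the first character.
Applying both steps to "pzyrcbbyxbicih": "ybxc", then "bxc".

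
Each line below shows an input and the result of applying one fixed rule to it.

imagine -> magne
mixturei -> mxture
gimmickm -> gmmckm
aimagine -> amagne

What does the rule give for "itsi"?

Rule — remove every "i".
"itsi" → "ts".

ts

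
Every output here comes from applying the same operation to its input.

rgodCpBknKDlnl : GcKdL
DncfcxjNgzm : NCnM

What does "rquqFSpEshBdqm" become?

QfebM

Each output is the input with this applied: flip the case of every letter, then keep one character in every 3, starting at position 2 (positions 2nd, 5th, 8th, ...).
Starting from "rquqFSpEshBdqm": after the first operation, "RQUQfsPeSHbDQM"; after the second, "QfebM".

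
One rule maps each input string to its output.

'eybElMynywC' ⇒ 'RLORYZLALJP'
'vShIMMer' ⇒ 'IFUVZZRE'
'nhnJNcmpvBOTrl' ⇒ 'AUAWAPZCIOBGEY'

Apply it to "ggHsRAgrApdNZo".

TTUFENTENCQAMB

The transformation: shift every letter 13 places forward in the alphabet (wrapping around) — i.e. ROT13, then convert every letter to uppercase.
Applying both steps to "ggHsRAgrApdNZo": "ttUfENteNcqAMb", then "TTUFENTENCQAMB".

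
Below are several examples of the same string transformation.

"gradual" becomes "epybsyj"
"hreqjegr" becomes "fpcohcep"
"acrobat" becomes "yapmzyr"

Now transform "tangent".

ryleclr

What's happening: shift every letter 2 places backward in the alphabet (wrapping around).
Applying that to "tangent" gives "ryleclr".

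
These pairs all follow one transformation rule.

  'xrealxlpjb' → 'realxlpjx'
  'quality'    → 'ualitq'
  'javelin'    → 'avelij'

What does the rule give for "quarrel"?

uarreq

The transformation: delete the last character, then move the first character to the end.
On "quarrel": the first step gives "quarre", and the second then gives "uarreq".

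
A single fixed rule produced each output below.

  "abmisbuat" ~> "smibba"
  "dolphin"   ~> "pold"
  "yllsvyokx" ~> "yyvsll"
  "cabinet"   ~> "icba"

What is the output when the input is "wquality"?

wuqla

Looking at the pairs, the operation is to delete the last 3 characters, then sort the characters into reverse alphabetical order.
On "wquality": the first step gives "wqual", and the second then gives "wuqla".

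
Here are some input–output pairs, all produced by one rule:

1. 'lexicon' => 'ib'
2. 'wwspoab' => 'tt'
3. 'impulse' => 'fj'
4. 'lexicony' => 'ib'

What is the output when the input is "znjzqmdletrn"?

The transformation: shift every letter 3 places backward in the alphabet (wrapping around), then keep only the first 2 characters.
Doing the same to "znjzqmdletrn": "wk".

wk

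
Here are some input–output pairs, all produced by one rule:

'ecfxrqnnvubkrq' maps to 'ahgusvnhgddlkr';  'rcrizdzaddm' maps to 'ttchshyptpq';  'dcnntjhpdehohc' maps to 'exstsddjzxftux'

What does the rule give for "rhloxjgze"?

Looking at the pairs, the operation is to shift every letter 10 places backward in the alphabet (wrapping around), then move the last 3 characters to the front (rotate right by 3).
For "rhloxjgze" the result is "wpuhxbenz".

wpuhxbenz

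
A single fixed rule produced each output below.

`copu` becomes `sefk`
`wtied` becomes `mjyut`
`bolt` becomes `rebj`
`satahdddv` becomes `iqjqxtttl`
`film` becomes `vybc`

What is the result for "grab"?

The transformation: shift every letter 10 places backward in the alphabet (wrapping around).
"grab" → "whqr".

whqr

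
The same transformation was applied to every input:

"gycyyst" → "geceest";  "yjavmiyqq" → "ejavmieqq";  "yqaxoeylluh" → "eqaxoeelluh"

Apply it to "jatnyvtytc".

Rule — replace every "y" with "e".
For "jatnyvtytc" the result is "jatnevtetc".

jatnevtetc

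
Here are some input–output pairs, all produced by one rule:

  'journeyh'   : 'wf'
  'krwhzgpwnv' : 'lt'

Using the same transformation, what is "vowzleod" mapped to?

The pattern: shift every letter 2 places backward in the alphabet (wrapping around), then keep only the last 2 characters.
On "vowzleod": the first step gives "tmuxjcmb", and the second then gives "mb".

mb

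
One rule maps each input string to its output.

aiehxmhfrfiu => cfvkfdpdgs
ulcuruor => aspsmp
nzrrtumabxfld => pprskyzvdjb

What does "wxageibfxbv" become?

yecgzdvzt

What's happening: shift every letter 2 places backward in the alphabet (wrapping around), then delete the first 2 characters.
On "wxageibfxbv": the first step gives "uvyecgzdvzt", and the second then gives "yecgzdvzt".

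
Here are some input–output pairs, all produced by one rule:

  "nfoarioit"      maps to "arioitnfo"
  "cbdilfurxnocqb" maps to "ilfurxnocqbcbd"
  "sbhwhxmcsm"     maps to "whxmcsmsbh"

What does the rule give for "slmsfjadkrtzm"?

The pattern: move the first 3 characters to the end (rotate left by 3).
For "slmsfjadkrtzm" the result is "sfjadkrtzmslm".

sfjadkrtzmslm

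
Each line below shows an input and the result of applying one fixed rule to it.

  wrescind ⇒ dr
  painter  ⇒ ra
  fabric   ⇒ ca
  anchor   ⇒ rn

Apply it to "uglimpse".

eg

Rule — swap the first and last characters, then keep only the first 2 characters.
"uglimpse" → "eglimpsu" → "eg".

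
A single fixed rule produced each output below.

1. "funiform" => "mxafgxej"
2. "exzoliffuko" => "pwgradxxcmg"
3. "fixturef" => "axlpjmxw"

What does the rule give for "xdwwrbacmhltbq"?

vpootjuszeldit

The rule is to swap each adjacent pair of characters (1↔2, 3↔4, ...), then shift every letter 8 places backward in the alphabet (wrapping around).
On "xdwwrbacmhltbq": the first step gives "dxwwbrcahmtlqb", and the second then gives "vpootjuszeldit".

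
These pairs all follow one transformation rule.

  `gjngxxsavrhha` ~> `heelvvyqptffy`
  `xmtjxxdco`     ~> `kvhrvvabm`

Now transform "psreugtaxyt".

qncpesyrwvr

Rule — swap each adjacent pair of characters (1↔2, 3↔4, ...), then shift every letter 2 places backward in the alphabet (wrapping around).
Applying that to "psreugtaxyt" gives "qncpesyrwvr".
(Check on "xmtjxxdco": → "mxjtxxcdo" → "kvhrvvabm" ✓)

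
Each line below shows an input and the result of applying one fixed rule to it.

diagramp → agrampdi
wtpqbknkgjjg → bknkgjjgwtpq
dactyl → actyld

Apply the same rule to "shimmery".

immerysh

The rule is to swap the front and back halves of the string, then move the last 2 characters to the front (rotate right by 2).
"shimmery" → "meryshim" → "immerysh".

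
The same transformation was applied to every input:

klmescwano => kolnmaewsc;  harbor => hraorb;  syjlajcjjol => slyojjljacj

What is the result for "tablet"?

The pattern: take characters alternately from the front and the back (1st, last, 2nd, 2nd-last, ...).
For "tablet" the result is "ttaebl".

ttaebl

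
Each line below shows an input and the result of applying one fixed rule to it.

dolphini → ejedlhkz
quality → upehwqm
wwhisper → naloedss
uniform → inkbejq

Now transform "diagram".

iwncwez

What's happening: reverse the string, then shift every letter 4 places backward in the alphabet (wrapping around).
Starting from "diagram": after the first operation, "margaid"; after the second, "iwncwez".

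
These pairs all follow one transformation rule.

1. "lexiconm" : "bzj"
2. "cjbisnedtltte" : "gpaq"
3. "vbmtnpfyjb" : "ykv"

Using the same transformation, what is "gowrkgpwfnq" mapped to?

What's happening: keep one character in every 3, starting at position 2 (positions 2nd, 5th, 8th, ...), then shift every letter 3 places backward in the alphabet (wrapping around).
On "gowrkgpwfnq" that produces "lhtn".

lhtn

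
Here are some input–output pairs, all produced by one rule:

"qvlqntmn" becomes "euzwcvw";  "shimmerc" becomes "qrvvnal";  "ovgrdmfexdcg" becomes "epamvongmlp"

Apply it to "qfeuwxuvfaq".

ondfgdeojz

Each output is the input with this applied: shift every letter 9 places forward in the alphabet (wrapping around), then delete the first character.
On "qfeuwxuvfaq": the first step gives "zondfgdeojz", and the second then gives "ondfgdeojz".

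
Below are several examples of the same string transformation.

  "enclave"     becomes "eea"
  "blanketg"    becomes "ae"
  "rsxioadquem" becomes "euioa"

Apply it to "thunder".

In each case the input is transformed by: take characters alternately from the front and the back (1st, last, 2nd, 2nd-last, ...), then keep only the vowels.
Applying both steps to "thunder": "trheudn", then "eu".

eu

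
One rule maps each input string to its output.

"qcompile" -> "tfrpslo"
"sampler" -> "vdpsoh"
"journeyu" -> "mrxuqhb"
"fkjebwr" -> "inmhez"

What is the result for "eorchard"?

What's happening: shift every letter 3 places forward in the alphabet (wrapping around), then delete the last character.
On "eorchard" that produces "hrufkdu".

hrufkdu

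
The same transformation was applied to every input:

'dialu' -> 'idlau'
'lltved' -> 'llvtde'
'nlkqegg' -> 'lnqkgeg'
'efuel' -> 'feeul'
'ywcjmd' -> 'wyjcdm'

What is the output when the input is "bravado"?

rbvadao

The pattern: swap each adjacent pair of characters (1↔2, 3↔4, ...).
Applying that to "bravado" gives "rbvadao".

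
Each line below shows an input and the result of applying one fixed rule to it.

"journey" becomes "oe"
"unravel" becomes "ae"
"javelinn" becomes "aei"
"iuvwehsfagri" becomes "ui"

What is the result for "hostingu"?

ou

Rule — keep every other character starting from the second (positions 2nd, 4th, 6th, ...), then keep only the vowels.
Working it through for "hostingu": intermediate "otnu", final "ou".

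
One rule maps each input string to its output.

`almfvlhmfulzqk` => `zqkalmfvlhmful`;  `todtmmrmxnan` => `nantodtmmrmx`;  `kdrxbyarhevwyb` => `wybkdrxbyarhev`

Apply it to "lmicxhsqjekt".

What's happening: move the last 3 characters to the front (rotate right by 3).
Applying that to "lmicxhsqjekt" gives "ektlmicxhsqj".

ektlmicxhsqj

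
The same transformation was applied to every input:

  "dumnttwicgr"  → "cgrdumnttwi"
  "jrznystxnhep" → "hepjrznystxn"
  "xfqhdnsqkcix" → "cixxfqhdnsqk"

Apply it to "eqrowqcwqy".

wqyeqrowqc

The transformation: move the last 3 characters to the front (rotate right by 3).
For "eqrowqcwqy" the result is "wqyeqrowqc".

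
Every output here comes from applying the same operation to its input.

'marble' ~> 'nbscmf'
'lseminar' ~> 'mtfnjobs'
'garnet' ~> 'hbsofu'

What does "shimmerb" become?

The pattern: shift every letter 1 place forward in the alphabet (wrapping around).
Applying that to "shimmerb" gives "tijnnfsc".

tijnnfsc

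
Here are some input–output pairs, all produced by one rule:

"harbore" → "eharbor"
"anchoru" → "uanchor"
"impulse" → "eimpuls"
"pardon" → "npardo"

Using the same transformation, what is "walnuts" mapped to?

The transformation: move the last character to the front.
Doing the same to "walnuts": "swalnut".

swalnut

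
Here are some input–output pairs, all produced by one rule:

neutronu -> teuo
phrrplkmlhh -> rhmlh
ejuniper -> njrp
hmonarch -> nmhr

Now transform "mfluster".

ufrt

The pattern: keep every other character starting from the second (positions 2nd, 4th, 6th, ...), then swap each adjacent pair of characters (1↔2, 3↔4, ...).
Starting from "mfluster": after the first operation, "futr"; after the second, "ufrt".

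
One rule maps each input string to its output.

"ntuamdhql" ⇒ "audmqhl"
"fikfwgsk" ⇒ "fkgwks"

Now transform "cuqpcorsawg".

pqocsrwag

In each case the input is transformed by: swap each adjacent pair of characters (1↔2, 3↔4, ...), then delete the first 2 characters.
Working it through for "cuqpcorsawg": intermediate "ucpqocsrwag", final "pqocsrwag".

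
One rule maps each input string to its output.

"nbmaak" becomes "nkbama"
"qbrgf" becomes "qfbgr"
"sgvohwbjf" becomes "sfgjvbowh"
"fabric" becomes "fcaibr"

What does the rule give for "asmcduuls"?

The transformation: take characters alternately from the front and the back (1st, last, 2nd, 2nd-last, ...).
"asmcduuls" → "asslmucud".

asslmucud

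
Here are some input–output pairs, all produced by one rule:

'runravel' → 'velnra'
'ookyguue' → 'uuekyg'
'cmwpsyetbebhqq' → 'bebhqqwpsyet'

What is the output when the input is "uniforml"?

rmlifo

Looking at the pairs, the operation is to delete the first 2 characters, then swap the front and back halves of the string.
So "uniforml" becomes "rmlifo".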